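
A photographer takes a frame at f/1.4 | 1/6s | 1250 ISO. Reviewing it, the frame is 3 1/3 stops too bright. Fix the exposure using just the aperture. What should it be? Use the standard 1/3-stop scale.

Overexposed by 3 1/3 stops → need 3 1/3 stops darker.
Aperture: f/1.4 → f/1.6 → f/1.8 → f/2 → f/2.2 → f/2.5 → f/2.8 → f/3.2 → f/3.5 → f/4 → f/4.5.

f/4.5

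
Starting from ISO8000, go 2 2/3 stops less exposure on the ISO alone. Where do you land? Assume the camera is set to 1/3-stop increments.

ISO: 8000 → 6400 → 5000 → 4000 → 3200 → 2500 → 2000 → 1600 → 1250 — 2 2/3 stops lower (darker).

ISO 1250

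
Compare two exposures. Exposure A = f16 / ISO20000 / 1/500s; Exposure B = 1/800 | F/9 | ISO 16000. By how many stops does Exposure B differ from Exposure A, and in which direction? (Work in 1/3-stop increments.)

2/3 stop brighter

Aperture: f/16 → f/14 → f/13 → f/11 → f/10 → f/9 — 1 2/3 stops wider (brighter).
Shutter speed: 1/500 → 1/640 → 1/800 — 2/3 stop shorter (darker).
ISO: 20000 → 16000 — 1/3 stop dropped (darker).
Net: +1 2/3 −2/3 −1/3 = +2/3 stops.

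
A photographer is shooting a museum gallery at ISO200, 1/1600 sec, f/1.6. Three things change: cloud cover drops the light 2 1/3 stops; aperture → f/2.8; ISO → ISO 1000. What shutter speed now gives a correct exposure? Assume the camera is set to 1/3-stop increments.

1/500s

Scene light: 2 1/3 stops darker.
Aperture: f/1.6 → f/1.8 → f/2 → f/2.2 → f/2.5 → f/2.8 — 1 2/3 stops stopped down (darker).
ISO: 200 → 250 → 320 → 400 → 500 → 640 → 800 → 1000 — 2 1/3 stops higher (brighter).
Net so far: 1 2/3 stops darker. Shutter speed: 1/1600 → 1/1250 → 1/1000 → 1/800 → 1/640 → 1/500.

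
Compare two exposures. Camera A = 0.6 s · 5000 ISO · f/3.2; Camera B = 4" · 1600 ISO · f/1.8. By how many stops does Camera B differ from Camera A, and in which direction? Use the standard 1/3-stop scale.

Aperture: f/3.2 → f/2.8 → f/2.5 → f/2.2 → f/2 → f/1.8 — 1 2/3 stops wider (brighter).
Shutter speed: 0.6 → 0.8 → 1 → 1.3 → 1.6 → 2 → 2.5 → 3.2 → 4 — 2 2/3 stops slower (brighter).
ISO: 5000 → 4000 → 3200 → 2500 → 2000 → 1600 — 1 2/3 stops lower (darker).
Net: +1 2/3 +2 2/3 −1 2/3 = +2 2/3 stops.

2 2/3 stops brighter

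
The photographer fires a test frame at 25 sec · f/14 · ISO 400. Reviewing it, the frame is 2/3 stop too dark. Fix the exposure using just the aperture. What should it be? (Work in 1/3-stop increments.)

f/11

Underexposed by 2/3 stop → need 2/3 stop brighter.
Aperture: f/14 → f/13 → f/11.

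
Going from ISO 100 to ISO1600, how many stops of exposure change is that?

100 → 200 → 400 → 800 → 1600 — count the steps: 4 stops.

4 stops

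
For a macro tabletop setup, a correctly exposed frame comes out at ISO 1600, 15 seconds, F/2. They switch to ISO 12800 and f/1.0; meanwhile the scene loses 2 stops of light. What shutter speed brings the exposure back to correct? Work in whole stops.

2 s

Scene light: 2 stops darker.
ISO: 1600 → 3200 → 6400 → 12800 — 3 stops raised (brighter).
Aperture: f/2 → f/1.4 → f/1.0 — 2 stops wider (brighter).
Net so far: 3 stops brighter. Shutter speed: 15 → 8 → 4 → 2.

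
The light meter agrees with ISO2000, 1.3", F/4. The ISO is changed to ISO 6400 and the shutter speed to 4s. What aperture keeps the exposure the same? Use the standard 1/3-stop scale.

ISO: 2000 → 2500 → 3200 → 4000 → 5000 → 6400 — 1 2/3 stops raised (brighter).
Shutter speed: 1.3 → 1.6 → 2 → 2.5 → 3.2 → 4 — 1 2/3 stops longer (brighter).
Net change so far: 3 1/3 stops brighter. Offset with the aperture: f/4 → f/4.5 → f/5 → f/5.6 → f/6.3 → f/7.1 → f/8 → f/9 → f/10 → f/11 → f/13.

f/13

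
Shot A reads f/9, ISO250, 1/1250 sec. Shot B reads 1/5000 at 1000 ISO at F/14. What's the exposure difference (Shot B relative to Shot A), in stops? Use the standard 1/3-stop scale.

Aperture: f/9 → f/10 → f/11 → f/13 → f/14 — 1 1/3 stops smaller aperture (darker).
Shutter speed: 1/1250 → 1/1600 → 1/2000 → 1/2500 → 1/3200 → 1/4000 → 1/5000 — 2 stops faster (darker).
ISO: 250 → 320 → 400 → 500 → 640 → 800 → 1000 — 2 stops higher (brighter).
Net: −1 1/3 −2 +2 = −1 1/3 stops.

1 1/3 stops darker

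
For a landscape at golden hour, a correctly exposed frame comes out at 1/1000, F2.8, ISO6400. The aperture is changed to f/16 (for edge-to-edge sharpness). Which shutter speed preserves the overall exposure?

1/30s

Aperture: f/2.8 → f/4 → f/5.6 → f/8 → f/11 → f/16 — 5 stops stopped down (darker).
Need 5 stops brighter from the shutter speed: 1/1000 → 1/500 → 1/250 → 1/125 → 1/60 → 1/30.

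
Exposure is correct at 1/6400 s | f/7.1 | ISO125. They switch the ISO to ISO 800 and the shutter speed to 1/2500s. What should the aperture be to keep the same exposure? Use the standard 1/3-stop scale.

ISO: 125 → 160 → 200 → 250 → 320 → 400 → 500 → 640 → 800 — 2 2/3 stops raised (brighter).
Shutter speed: 1/6400 → 1/5000 → 1/4000 → 1/3200 → 1/2500 — 1 1/3 stops longer (brighter).
Net change so far: 4 stops brighter. Offset with the aperture: f/7.1 → f/8 → f/9 → f/10 → f/11 → f/13 → f/14 → f/16 → f/18 → f/20 → f/22 → f/25 → f/29.

f/29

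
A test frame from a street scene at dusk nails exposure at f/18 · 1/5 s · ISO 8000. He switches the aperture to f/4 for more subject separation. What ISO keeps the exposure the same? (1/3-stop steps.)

Aperture: f/18 → f/16 → f/14 → f/13 → f/11 → f/10 → f/9 → f/8 → f/7.1 → f/6.3 → f/5.6 → f/5 → f/4.5 → f/4 — 4 1/3 stops wider (brighter).
Need 4 1/3 stops darker from the ISO: 8000 → 6400 → 5000 → 4000 → 3200 → 2500 → 2000 → 1600 → 1250 → 1000 → 800 → 640 → 500 → 400.

ISO 400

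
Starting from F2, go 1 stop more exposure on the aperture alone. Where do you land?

Aperture: f/2 → f/1.4 — 1 stop larger aperture (brighter).

f/1.4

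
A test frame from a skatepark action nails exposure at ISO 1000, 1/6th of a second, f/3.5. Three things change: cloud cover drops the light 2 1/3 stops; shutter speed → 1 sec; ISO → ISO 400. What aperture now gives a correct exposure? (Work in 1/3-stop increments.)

Scene light: 2 1/3 stops darker.
Shutter speed: 1/6 → 1/5 → 1/4 → 0.3 → 0.4 → 0.5 → 0.6 → 0.8 → 1 — 2 2/3 stops slower (brighter).
ISO: 1000 → 800 → 640 → 500 → 400 — 1 1/3 stops lower (darker).
Net so far: 1 stop darker. Aperture: f/3.5 → f/3.2 → f/2.8 → f/2.5.

f/2.5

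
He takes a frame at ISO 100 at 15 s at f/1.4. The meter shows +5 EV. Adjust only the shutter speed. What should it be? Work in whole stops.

Overexposed by 5 stops → need 5 stops darker.
Shutter speed: 15 → 8 → 4 → 2 → 1 → 1/2.

1/2s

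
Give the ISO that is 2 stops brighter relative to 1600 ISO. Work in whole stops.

ISO 6400

ISO: 1600 → 3200 → 6400 — 2 stops higher (brighter).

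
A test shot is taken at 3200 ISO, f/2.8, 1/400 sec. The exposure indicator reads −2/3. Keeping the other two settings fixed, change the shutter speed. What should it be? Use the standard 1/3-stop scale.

Underexposed by 2/3 stop → need 2/3 stop brighter.
Shutter speed: 1/400 → 1/320 → 1/250.

1/250s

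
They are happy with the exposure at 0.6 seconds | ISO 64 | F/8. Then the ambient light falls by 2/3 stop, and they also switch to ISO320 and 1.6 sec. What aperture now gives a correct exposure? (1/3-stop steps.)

Scene light: 2/3 stop darker.
ISO: 64 → 80 → 100 → 125 → 160 → 200 → 250 → 320 — 2 1/3 stops raised (brighter).
Shutter speed: 0.6 → 0.8 → 1 → 1.3 → 1.6 — 1 1/3 stops longer (brighter).
Net so far: 3 stops brighter. Aperture: f/8 → f/9 → f/10 → f/11 → f/13 → f/14 → f/16 → f/18 → f/20 → f/22.

f/22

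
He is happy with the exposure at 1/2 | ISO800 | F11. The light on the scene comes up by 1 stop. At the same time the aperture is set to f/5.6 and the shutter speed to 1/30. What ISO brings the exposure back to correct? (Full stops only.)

Scene light: 1 stop brighter.
Aperture: f/11 → f/8 → f/5.6 — 2 stops larger aperture (brighter).
Shutter speed: 1/2 → 1/4 → 1/8 → 1/15 → 1/30 — 4 stops faster (darker).
Net so far: 1 stop darker. ISO: 800 → 1600.

ISO 1600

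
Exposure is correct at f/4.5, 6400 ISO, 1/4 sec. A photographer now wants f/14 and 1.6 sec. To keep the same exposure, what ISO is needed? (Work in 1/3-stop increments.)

ISO 10000

Aperture: f/4.5 → f/5 → f/5.6 → f/6.3 → f/7.1 → f/8 → f/9 → f/10 → f/11 → f/13 → f/14 — 3 1/3 stops narrower (darker).
Shutter speed: 1/4 → 0.3 → 0.4 → 0.5 → 0.6 → 0.8 → 1 → 1.3 → 1.6 — 2 2/3 stops longer (brighter).
Net change so far: 2/3 stop darker. Offset with the ISO: 6400 → 8000 → 10000.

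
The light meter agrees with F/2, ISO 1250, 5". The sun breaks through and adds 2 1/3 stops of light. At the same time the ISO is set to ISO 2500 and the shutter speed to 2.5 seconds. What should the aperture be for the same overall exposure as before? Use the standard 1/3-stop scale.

f/4.5

Scene light: 2 1/3 stops brighter.
ISO: 1250 → 1600 → 2000 → 2500 — 1 stop raised (brighter).
Shutter speed: 5 → 4 → 3.2 → 2.5 — 1 stop faster (darker).
Net so far: 2 1/3 stops brighter. Aperture: f/2 → f/2.2 → f/2.5 → f/2.8 → f/3.2 → f/3.5 → f/4 → f/4.5.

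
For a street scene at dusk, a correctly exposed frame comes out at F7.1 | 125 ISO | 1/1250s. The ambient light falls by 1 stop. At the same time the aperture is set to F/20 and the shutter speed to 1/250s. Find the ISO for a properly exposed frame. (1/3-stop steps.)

Scene light: 1 stop darker.
Aperture: f/7.1 → f/8 → f/9 → f/10 → f/11 → f/13 → f/14 → f/16 → f/18 → f/20 — 3 stops smaller aperture (darker).
Shutter speed: 1/1250 → 1/1000 → 1/800 → 1/640 → 1/500 → 1/400 → 1/320 → 1/250 — 2 1/3 stops slower (brighter).
Net so far: 1 2/3 stops darker. ISO: 125 → 160 → 200 → 250 → 320 → 400.

ISO 400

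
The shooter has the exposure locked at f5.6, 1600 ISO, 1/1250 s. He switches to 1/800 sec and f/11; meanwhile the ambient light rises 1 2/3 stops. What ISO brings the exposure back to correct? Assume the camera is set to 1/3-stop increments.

Scene light: 1 2/3 stops brighter.
Shutter speed: 1/1250 → 1/1000 → 1/800 — 2/3 stop slower (brighter).
Aperture: f/5.6 → f/6.3 → f/7.1 → f/8 → f/9 → f/10 → f/11 — 2 stops stopped down (darker).
Net so far: 1/3 stop brighter. ISO: 1600 → 1250.

ISO 1250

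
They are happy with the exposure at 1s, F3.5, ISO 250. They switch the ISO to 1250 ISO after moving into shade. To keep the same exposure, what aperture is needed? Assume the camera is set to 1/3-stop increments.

f/8

ISO: 250 → 320 → 400 → 500 → 640 → 800 → 1000 → 1250 — 2 1/3 stops higher (brighter).
Need 2 1/3 stops darker from the aperture: f/3.5 → f/4 → f/4.5 → f/5 → f/5.6 → f/6.3 → f/7.1 → f/8.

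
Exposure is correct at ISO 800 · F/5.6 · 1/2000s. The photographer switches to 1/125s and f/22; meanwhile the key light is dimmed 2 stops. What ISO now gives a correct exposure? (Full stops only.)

Scene light: 2 stops darker.
Shutter speed: 1/2000 → 1/1000 → 1/500 → 1/250 → 1/125 — 4 stops longer (brighter).
Aperture: f/5.6 → f/8 → f/11 → f/16 → f/22 — 4 stops stopped down (darker).
Net so far: 2 stops darker. ISO: 800 → 1600 → 3200.

ISO 3200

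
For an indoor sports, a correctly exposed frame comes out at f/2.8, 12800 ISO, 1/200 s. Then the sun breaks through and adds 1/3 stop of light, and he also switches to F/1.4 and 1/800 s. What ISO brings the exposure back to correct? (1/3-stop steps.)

Scene light: 1/3 stop brighter.
Aperture: f/2.8 → f/2.5 → f/2.2 → f/2 → f/1.8 → f/1.6 → f/1.4 — 2 stops larger aperture (brighter).
Shutter speed: 1/200 → 1/250 → 1/320 → 1/400 → 1/500 → 1/640 → 1/800 — 2 stops shorter (darker).
Net so far: 1/3 stop brighter. ISO: 12800 → 10000.

ISO 10000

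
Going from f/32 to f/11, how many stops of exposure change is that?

3 stops

f/32 → f/22 → f/16 → f/11 — count the steps: 3 stops.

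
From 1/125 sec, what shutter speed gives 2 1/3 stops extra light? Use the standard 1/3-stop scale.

Shutter speed: 1/125 → 1/100 → 1/80 → 1/60 → 1/50 → 1/40 → 1/30 → 1/25 — 2 1/3 stops slower (brighter).

1/25s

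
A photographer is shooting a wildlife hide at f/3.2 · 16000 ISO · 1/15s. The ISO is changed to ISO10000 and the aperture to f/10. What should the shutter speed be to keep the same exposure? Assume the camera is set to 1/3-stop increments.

1 s

ISO: 16000 → 12800 → 10000 — 2/3 stop lower (darker).
Aperture: f/3.2 → f/3.5 → f/4 → f/4.5 → f/5 → f/5.6 → f/6.3 → f/7.1 → f/8 → f/9 → f/10 — 3 1/3 stops narrower (darker).
Net change so far: 4 stops darker. Offset with the shutter speed: 1/15 → 1/13 → 1/10 → 1/8 → 1/6 → 1/5 → 1/4 → 0.3 → 0.4 → 0.5 → 0.6 → 0.8 → 1.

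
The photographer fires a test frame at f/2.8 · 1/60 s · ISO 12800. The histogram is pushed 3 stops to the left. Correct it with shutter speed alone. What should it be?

1/8s

Underexposed by 3 stops → need 3 stops brighter.
Shutter speed: 1/60 → 1/30 → 1/15 → 1/8.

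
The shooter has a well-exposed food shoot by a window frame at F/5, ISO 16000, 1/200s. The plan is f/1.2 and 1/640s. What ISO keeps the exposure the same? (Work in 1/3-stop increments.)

ISO 3200

Aperture: f/5 → f/4.5 → f/4 → f/3.5 → f/3.2 → f/2.8 → f/2.5 → f/2.2 → f/2 → f/1.8 → f/1.6 → f/1.4 → f/1.2 — 4 stops wider (brighter).
Shutter speed: 1/200 → 1/250 → 1/320 → 1/400 → 1/500 → 1/640 — 1 2/3 stops shorter (darker).
Net change so far: 2 1/3 stops brighter. Offset with the ISO: 16000 → 12800 → 10000 → 8000 → 6400 → 5000 → 4000 → 3200.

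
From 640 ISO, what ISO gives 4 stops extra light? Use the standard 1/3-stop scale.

ISO 10000

ISO: 640 → 800 → 1000 → 1250 → 1600 → 2000 → 2500 → 3200 → 4000 → 5000 → 6400 → 8000 → 10000 — 4 stops raised (brighter).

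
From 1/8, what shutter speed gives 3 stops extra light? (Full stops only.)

1 s

Shutter speed: 1/8 → 1/4 → 1/2 → 1 — 3 stops slower (brighter).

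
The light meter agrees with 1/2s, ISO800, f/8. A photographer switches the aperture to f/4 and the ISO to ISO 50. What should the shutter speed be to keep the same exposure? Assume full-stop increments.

Aperture: f/8 → f/5.6 → f/4 — 2 stops wider (brighter).
ISO: 800 → 400 → 200 → 100 → 50 — 4 stops lower (darker).
Net change so far: 2 stops darker. Offset with the shutter speed: 1/2 → 1 → 2.

2 s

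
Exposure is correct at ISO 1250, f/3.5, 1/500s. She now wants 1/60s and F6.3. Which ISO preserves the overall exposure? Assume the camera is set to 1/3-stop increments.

ISO 500

Shutter speed: 1/500 → 1/400 → 1/320 → 1/250 → 1/200 → 1/160 → 1/125 → 1/100 → 1/80 → 1/60 — 3 stops slower (brighter).
Aperture: f/3.5 → f/4 → f/4.5 → f/5 → f/5.6 → f/6.3 — 1 2/3 stops stopped down (darker).
Net change so far: 1 1/3 stops brighter. Offset with the ISO: 1250 → 1000 → 800 → 640 → 500.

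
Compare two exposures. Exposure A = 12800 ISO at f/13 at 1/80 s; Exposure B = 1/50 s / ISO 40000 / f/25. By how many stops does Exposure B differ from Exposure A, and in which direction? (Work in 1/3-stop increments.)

1/3 stop brighter

Aperture: f/13 → f/14 → f/16 → f/18 → f/20 → f/22 → f/25 — 2 stops stopped down (darker).
Shutter speed: 1/80 → 1/60 → 1/50 — 2/3 stop longer (brighter).
ISO: 12800 → 16000 → 20000 → 25600 → 32000 → 40000 — 1 2/3 stops raised (brighter).
Net: −2 +2/3 +1 2/3 = +1/3 stops.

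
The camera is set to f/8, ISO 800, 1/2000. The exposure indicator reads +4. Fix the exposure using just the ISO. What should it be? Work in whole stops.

ISO 50

Overexposed by 4 stops → need 4 stops darker.
ISO: 800 → 400 → 200 → 100 → 50.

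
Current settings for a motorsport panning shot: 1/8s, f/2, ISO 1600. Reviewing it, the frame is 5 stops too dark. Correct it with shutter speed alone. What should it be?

Underexposed by 5 stops → need 5 stops brighter.
Shutter speed: 1/8 → 1/4 → 1/2 → 1 → 2 → 4.

4 s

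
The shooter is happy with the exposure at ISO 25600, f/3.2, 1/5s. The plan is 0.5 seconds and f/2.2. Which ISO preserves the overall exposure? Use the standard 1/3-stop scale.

Shutter speed: 1/5 → 1/4 → 0.3 → 0.4 → 0.5 — 1 1/3 stops longer (brighter).
Aperture: f/3.2 → f/2.8 → f/2.5 → f/2.2 — 1 stop opened up (brighter).
Net change so far: 2 1/3 stops brighter. Offset with the ISO: 25600 → 20000 → 16000 → 12800 → 10000 → 8000 → 6400 → 5000.

ISO 5000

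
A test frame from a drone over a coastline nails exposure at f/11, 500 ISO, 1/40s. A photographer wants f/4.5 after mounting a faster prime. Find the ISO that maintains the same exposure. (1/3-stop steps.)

ISO 80

Aperture: f/11 → f/10 → f/9 → f/8 → f/7.1 → f/6.3 → f/5.6 → f/5 → f/4.5 — 2 2/3 stops opened up (brighter).
Need 2 2/3 stops darker from the ISO: 500 → 400 → 320 → 250 → 200 → 160 → 125 → 100 → 80.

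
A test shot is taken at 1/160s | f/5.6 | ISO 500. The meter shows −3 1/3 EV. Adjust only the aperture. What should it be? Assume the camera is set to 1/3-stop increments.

Underexposed by 3 1/3 stops → need 3 1/3 stops brighter.
Aperture: f/5.6 → f/5 → f/4.5 → f/4 → f/3.5 → f/3.2 → f/2.8 → f/2.5 → f/2.2 → f/2 → f/1.8.

f/1.8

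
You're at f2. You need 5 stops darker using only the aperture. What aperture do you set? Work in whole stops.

f/11

Aperture: f/2 → f/2.8 → f/4 → f/5.6 → f/8 → f/11 — 5 stops narrower (darker).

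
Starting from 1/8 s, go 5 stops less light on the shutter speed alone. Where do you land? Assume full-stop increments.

Shutter speed: 1/8 → 1/15 → 1/30 → 1/60 → 1/125 → 1/250 — 5 stops shorter (darker).

1/250s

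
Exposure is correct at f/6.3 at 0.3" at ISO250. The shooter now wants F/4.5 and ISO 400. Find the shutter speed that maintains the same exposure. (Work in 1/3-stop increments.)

1/10s

Aperture: f/6.3 → f/5.6 → f/5 → f/4.5 — 1 stop wider (brighter).
ISO: 250 → 320 → 400 — 2/3 stop raised (brighter).
Net change so far: 1 2/3 stops brighter. Offset with the shutter speed: 0.3 → 1/4 → 1/5 → 1/6 → 1/8 → 1/10.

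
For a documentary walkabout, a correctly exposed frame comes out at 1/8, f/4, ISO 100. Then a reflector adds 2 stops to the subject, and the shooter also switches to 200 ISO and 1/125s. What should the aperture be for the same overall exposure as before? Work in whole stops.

Scene light: 2 stops brighter.
ISO: 100 → 200 — 1 stop raised (brighter).
Shutter speed: 1/8 → 1/15 → 1/30 → 1/60 → 1/125 — 4 stops shorter (darker).
Net so far: 1 stop darker. Aperture: f/4 → f/2.8.

f/2.8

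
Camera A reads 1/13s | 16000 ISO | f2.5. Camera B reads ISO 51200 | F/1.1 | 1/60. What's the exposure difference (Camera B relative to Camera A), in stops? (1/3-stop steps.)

1 2/3 stops brighter

Aperture: f/2.5 → f/2.2 → f/2 → f/1.8 → f/1.6 → f/1.4 → f/1.2 → f/1.1 — 2 1/3 stops opened up (brighter).
Shutter speed: 1/13 → 1/15 → 1/20 → 1/25 → 1/30 → 1/40 → 1/50 → 1/60 — 2 1/3 stops faster (darker).
ISO: 16000 → 20000 → 25600 → 32000 → 40000 → 51200 — 1 2/3 stops raised (brighter).
Net: +2 1/3 −2 1/3 +1 2/3 = +1 2/3 stops.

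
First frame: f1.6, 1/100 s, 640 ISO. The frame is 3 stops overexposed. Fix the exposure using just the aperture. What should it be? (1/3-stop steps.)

f/4.5

Overexposed by 3 stops → need 3 stops darker.
Aperture: f/1.6 → f/1.8 → f/2 → f/2.2 → f/2.5 → f/2.8 → f/3.2 → f/3.5 → f/4 → f/4.5.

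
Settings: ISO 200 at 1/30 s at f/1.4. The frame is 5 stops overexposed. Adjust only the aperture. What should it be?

Overexposed by 5 stops → need 5 stops darker.
Aperture: f/1.4 → f/2 → f/2.8 → f/4 → f/5.6 → f/8.

f/8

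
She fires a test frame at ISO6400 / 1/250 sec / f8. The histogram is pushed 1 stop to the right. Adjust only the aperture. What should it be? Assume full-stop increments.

Overexposed by 1 stop → need 1 stop darker.
Aperture: f/8 → f/11.

f/11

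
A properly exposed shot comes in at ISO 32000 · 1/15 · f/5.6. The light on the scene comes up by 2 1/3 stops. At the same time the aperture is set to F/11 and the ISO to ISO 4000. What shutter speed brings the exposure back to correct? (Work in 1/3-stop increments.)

0.4 s

Scene light: 2 1/3 stops brighter.
Aperture: f/5.6 → f/6.3 → f/7.1 → f/8 → f/9 → f/10 → f/11 — 2 stops narrower (darker).
ISO: 32000 → 25600 → 20000 → 16000 → 12800 → 10000 → 8000 → 6400 → 5000 → 4000 — 3 stops lower (darker).
Net so far: 2 2/3 stops darker. Shutter speed: 1/15 → 1/13 → 1/10 → 1/8 → 1/6 → 1/5 → 1/4 → 0.3 → 0.4.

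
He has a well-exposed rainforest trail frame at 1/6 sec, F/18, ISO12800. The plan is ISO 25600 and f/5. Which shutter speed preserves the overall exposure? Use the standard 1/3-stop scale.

1/160s

ISO: 12800 → 16000 → 20000 → 25600 — 1 stop higher (brighter).
Aperture: f/18 → f/16 → f/14 → f/13 → f/11 → f/10 → f/9 → f/8 → f/7.1 → f/6.3 → f/5.6 → f/5 — 3 2/3 stops opened up (brighter).
Net change so far: 4 2/3 stops brighter. Offset with the shutter speed: 1/6 → 1/8 → 1/10 → 1/13 → 1/15 → 1/20 → 1/25 → 1/30 → 1/40 → 1/50 → 1/60 → 1/80 → 1/100 → 1/125 → 1/160.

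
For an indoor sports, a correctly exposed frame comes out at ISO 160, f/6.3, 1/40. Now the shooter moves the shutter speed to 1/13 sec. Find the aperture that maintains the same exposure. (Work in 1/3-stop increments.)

Shutter speed: 1/40 → 1/30 → 1/25 → 1/20 → 1/15 → 1/13 — 1 2/3 stops longer (brighter).
Need 1 2/3 stops darker from the aperture: f/6.3 → f/7.1 → f/8 → f/9 → f/10 → f/11.

f/11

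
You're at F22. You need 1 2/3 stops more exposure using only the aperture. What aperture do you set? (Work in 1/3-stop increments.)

Aperture: f/22 → f/20 → f/18 → f/16 → f/14 → f/13 — 1 2/3 stops larger aperture (brighter).

f/13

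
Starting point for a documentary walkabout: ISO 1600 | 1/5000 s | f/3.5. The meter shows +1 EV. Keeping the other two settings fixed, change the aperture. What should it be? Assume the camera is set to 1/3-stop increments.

f/5

Overexposed by 1 stop → need 1 stop darker.
Aperture: f/3.5 → f/4 → f/4.5 → f/5.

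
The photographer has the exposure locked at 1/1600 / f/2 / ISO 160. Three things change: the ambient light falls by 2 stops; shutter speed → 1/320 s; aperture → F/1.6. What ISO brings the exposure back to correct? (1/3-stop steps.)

Scene light: 2 stops darker.
Shutter speed: 1/1600 → 1/1250 → 1/1000 → 1/800 → 1/640 → 1/500 → 1/400 → 1/320 — 2 1/3 stops longer (brighter).
Aperture: f/2 → f/1.8 → f/1.6 — 2/3 stop wider (brighter).
Net so far: 1 stop brighter. ISO: 160 → 125 → 100 → 80.

ISO 80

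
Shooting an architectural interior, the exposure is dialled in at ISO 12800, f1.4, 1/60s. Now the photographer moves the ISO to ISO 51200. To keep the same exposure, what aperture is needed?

ISO: 12800 → 25600 → 51200 — 2 stops raised (brighter).
Need 2 stops darker from the aperture: f/1.4 → f/2 → f/2.8.

f/2.8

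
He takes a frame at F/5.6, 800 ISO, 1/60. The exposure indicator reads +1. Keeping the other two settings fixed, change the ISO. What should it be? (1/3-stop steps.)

Overexposed by 1 stop → need 1 stop darker.
ISO: 800 → 640 → 500 → 400.

ISO 400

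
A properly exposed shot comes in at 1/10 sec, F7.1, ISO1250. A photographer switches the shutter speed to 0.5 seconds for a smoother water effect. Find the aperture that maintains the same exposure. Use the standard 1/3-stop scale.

f/16

Shutter speed: 1/10 → 1/8 → 1/6 → 1/5 → 1/4 → 0.3 → 0.4 → 0.5 — 2 1/3 stops longer (brighter).
Need 2 1/3 stops darker from the aperture: f/7.1 → f/8 → f/9 → f/10 → f/11 → f/13 → f/14 → f/16.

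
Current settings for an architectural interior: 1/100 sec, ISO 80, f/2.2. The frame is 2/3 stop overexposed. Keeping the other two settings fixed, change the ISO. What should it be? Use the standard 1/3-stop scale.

Overexposed by 2/3 stop → need 2/3 stop darker.
ISO: 80 → 64 → 50.

ISO 50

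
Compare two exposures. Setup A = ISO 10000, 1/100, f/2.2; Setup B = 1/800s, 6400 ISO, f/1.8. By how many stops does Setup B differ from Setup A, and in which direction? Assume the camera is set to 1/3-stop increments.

3 stops darker

Aperture: f/2.2 → f/2 → f/1.8 — 2/3 stop wider (brighter).
Shutter speed: 1/100 → 1/125 → 1/160 → 1/200 → 1/250 → 1/320 → 1/400 → 1/500 → 1/640 → 1/800 — 3 stops shorter (darker).
ISO: 10000 → 8000 → 6400 — 2/3 stop dropped (darker).
Net: +2/3 −3 −2/3 = −3 stops.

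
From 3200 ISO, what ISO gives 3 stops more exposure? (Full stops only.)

ISO: 3200 → 6400 → 12800 → 25600 — 3 stops higher (brighter).

ISO 25600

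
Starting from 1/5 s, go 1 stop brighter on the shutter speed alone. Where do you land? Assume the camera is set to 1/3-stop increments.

0.4 s

Shutter speed: 1/5 → 1/4 → 0.3 → 0.4 — 1 stop longer (brighter).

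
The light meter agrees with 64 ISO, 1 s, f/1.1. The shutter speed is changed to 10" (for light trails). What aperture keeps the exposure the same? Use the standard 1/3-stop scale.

f/3.5

Shutter speed: 1 → 1.3 → 1.6 → 2 → 2.5 → 3.2 → 4 → 5 → 6 → 8 → 10 — 3 1/3 stops longer (brighter).
Need 3 1/3 stops darker from the aperture: f/1.1 → f/1.2 → f/1.4 → f/1.6 → f/1.8 → f/2 → f/2.2 → f/2.5 → f/2.8 → f/3.2 → f/3.5.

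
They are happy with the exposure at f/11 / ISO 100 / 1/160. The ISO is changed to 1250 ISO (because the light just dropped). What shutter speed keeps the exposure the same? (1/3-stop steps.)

1/2000s

ISO: 100 → 125 → 160 → 200 → 250 → 320 → 400 → 500 → 640 → 800 → 1000 → 1250 — 3 2/3 stops higher (brighter).
Need 3 2/3 stops darker from the shutter speed: 1/160 → 1/200 → 1/250 → 1/320 → 1/400 → 1/500 → 1/640 → 1/800 → 1/1000 → 1/1250 → 1/1600 → 1/2000.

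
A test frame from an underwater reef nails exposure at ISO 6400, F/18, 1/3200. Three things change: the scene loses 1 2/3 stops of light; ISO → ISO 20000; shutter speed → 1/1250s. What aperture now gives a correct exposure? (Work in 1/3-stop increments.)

f/29

Scene light: 1 2/3 stops darker.
ISO: 6400 → 8000 → 10000 → 12800 → 16000 → 20000 — 1 2/3 stops raised (brighter).
Shutter speed: 1/3200 → 1/2500 → 1/2000 → 1/1600 → 1/1250 — 1 1/3 stops longer (brighter).
Net so far: 1 1/3 stops brighter. Aperture: f/18 → f/20 → f/22 → f/25 → f/29.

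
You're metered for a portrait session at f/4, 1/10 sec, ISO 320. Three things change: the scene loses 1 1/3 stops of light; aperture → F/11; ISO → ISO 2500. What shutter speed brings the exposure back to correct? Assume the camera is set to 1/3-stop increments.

1/4s

Scene light: 1 1/3 stops darker.
Aperture: f/4 → f/4.5 → f/5 → f/5.6 → f/6.3 → f/7.1 → f/8 → f/9 → f/10 → f/11 — 3 stops stopped down (darker).
ISO: 320 → 400 → 500 → 640 → 800 → 1000 → 1250 → 1600 → 2000 → 2500 — 3 stops raised (brighter).
Net so far: 1 1/3 stops darker. Shutter speed: 1/10 → 1/8 → 1/6 → 1/5 → 1/4.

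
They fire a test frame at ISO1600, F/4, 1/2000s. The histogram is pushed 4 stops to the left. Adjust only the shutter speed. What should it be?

Underexposed by 4 stops → need 4 stops brighter.
Shutter speed: 1/2000 → 1/1000 → 1/500 → 1/250 → 1/125.

1/125s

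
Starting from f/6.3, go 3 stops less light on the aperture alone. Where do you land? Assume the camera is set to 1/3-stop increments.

Aperture: f/6.3 → f/7.1 → f/8 → f/9 → f/10 → f/11 → f/13 → f/14 → f/16 → f/18 — 3 stops smaller aperture (darker).

f/18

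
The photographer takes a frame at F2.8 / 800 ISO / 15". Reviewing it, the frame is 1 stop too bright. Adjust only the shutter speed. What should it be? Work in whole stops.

8 s

Overexposed by 1 stop → need 1 stop darker.
Shutter speed: 15 → 8.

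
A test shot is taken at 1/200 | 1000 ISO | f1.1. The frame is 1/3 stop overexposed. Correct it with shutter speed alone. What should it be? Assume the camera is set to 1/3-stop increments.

Overexposed by 1/3 stop → need 1/3 stop darker.
Shutter speed: 1/200 → 1/250.

1/250s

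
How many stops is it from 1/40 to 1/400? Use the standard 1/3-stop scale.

3 1/3 stops

1/40 → 1/50 → 1/60 → 1/80 → 1/100 → 1/125 → 1/160 → 1/200 → 1/250 → 1/320 → 1/400 — count the steps: 10 third-stops = 3 1/3 stops.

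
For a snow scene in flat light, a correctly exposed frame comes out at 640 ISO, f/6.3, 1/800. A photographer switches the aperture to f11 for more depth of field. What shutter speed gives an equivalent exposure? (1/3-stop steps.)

Aperture: f/6.3 → f/7.1 → f/8 → f/9 → f/10 → f/11 — 1 2/3 stops smaller aperture (darker).
Need 1 2/3 stops brighter from the shutter speed: 1/800 → 1/640 → 1/500 → 1/400 → 1/320 → 1/250.

1/250s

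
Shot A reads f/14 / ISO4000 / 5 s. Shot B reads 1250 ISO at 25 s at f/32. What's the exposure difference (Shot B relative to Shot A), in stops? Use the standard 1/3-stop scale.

Aperture: f/14 → f/16 → f/18 → f/20 → f/22 → f/25 → f/29 → f/32 — 2 1/3 stops smaller aperture (darker).
Shutter speed: 5 → 6 → 8 → 10 → 13 → 15 → 20 → 25 — 2 1/3 stops slower (brighter).
ISO: 4000 → 3200 → 2500 → 2000 → 1600 → 1250 — 1 2/3 stops lower (darker).
Net: −2 1/3 +2 1/3 −1 2/3 = −1 2/3 stops.

1 2/3 stops darker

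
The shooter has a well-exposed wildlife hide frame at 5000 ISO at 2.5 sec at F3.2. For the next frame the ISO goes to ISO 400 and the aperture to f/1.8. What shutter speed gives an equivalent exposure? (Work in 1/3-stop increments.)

10 s

ISO: 5000 → 4000 → 3200 → 2500 → 2000 → 1600 → 1250 → 1000 → 800 → 640 → 500 → 400 — 3 2/3 stops dropped (darker).
Aperture: f/3.2 → f/2.8 → f/2.5 → f/2.2 → f/2 → f/1.8 — 1 2/3 stops larger aperture (brighter).
Net change so far: 2 stops darker. Offset with the shutter speed: 2.5 → 3.2 → 4 → 5 → 6 → 8 → 10.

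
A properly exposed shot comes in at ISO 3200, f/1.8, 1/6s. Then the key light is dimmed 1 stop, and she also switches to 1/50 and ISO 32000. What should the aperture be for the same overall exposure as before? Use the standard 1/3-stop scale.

f/1.4

Scene light: 1 stop darker.
Shutter speed: 1/6 → 1/8 → 1/10 → 1/13 → 1/15 → 1/20 → 1/25 → 1/30 → 1/40 → 1/50 — 3 stops faster (darker).
ISO: 3200 → 4000 → 5000 → 6400 → 8000 → 10000 → 12800 → 16000 → 20000 → 25600 → 32000 — 3 1/3 stops raised (brighter).
Net so far: 2/3 stop darker. Aperture: f/1.8 → f/1.6 → f/1.4.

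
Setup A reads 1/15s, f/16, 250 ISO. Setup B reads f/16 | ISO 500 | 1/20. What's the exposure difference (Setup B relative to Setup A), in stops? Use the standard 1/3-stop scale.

2/3 stop brighter

Aperture: unchanged.
Shutter speed: 1/15 → 1/20 — 1/3 stop faster (darker).
ISO: 250 → 320 → 400 → 500 — 1 stop higher (brighter).
Net: −1/3 +1 = +2/3 stops.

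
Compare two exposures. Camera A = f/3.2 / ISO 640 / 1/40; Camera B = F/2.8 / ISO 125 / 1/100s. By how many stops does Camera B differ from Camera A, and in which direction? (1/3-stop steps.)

Aperture: f/3.2 → f/2.8 — 1/3 stop wider (brighter).
Shutter speed: 1/40 → 1/50 → 1/60 → 1/80 → 1/100 — 1 1/3 stops shorter (darker).
ISO: 640 → 500 → 400 → 320 → 250 → 200 → 160 → 125 — 2 1/3 stops lower (darker).
Net: +1/3 −1 1/3 −2 1/3 = −3 1/3 stops.

3 1/3 stops darker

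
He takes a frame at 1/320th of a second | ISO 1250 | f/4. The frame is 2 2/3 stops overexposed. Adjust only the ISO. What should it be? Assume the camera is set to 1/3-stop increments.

ISO 200

Overexposed by 2 2/3 stops → need 2 2/3 stops darker.
ISO: 1250 → 1000 → 800 → 640 → 500 → 400 → 320 → 250 → 200.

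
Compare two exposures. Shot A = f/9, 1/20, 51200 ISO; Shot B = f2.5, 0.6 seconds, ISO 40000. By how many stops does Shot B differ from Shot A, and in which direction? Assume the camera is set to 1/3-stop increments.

7 stops brighter

Aperture: f/9 → f/8 → f/7.1 → f/6.3 → f/5.6 → f/5 → f/4.5 → f/4 → f/3.5 → f/3.2 → f/2.8 → f/2.5 — 3 2/3 stops wider (brighter).
Shutter speed: 1/20 → 1/15 → 1/13 → 1/10 → 1/8 → 1/6 → 1/5 → 1/4 → 0.3 → 0.4 → 0.5 → 0.6 — 3 2/3 stops longer (brighter).
ISO: 51200 → 40000 — 1/3 stop dropped (darker).
Net: +3 2/3 +3 2/3 −1/3 = +7 stops.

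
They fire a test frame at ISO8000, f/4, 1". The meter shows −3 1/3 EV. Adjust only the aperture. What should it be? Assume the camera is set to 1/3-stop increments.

Underexposed by 3 1/3 stops → need 3 1/3 stops brighter.
Aperture: f/4 → f/3.5 → f/3.2 → f/2.8 → f/2.5 → f/2.2 → f/2 → f/1.8 → f/1.6 → f/1.4 → f/1.2.

f/1.2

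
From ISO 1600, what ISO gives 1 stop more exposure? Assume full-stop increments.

ISO: 1600 → 3200 — 1 stop raised (brighter).

ISO 3200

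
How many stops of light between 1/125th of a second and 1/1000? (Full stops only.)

1/125 → 1/250 → 1/500 → 1/1000 — count the steps: 3 stops.

3 stops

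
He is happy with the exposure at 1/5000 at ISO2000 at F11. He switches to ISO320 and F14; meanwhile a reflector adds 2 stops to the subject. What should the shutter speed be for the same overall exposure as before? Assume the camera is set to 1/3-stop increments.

1/2000s

Scene light: 2 stops brighter.
ISO: 2000 → 1600 → 1250 → 1000 → 800 → 640 → 500 → 400 → 320 — 2 2/3 stops dropped (darker).
Aperture: f/11 → f/13 → f/14 — 2/3 stop smaller aperture (darker).
Net so far: 1 1/3 stops darker. Shutter speed: 1/5000 → 1/4000 → 1/3200 → 1/2500 → 1/2000.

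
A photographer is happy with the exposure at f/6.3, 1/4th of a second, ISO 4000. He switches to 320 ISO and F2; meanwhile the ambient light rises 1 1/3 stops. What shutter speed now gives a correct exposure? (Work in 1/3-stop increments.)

Scene light: 1 1/3 stops brighter.
ISO: 4000 → 3200 → 2500 → 2000 → 1600 → 1250 → 1000 → 800 → 640 → 500 → 400 → 320 — 3 2/3 stops dropped (darker).
Aperture: f/6.3 → f/5.6 → f/5 → f/4.5 → f/4 → f/3.5 → f/3.2 → f/2.8 → f/2.5 → f/2.2 → f/2 — 3 1/3 stops wider (brighter).
Net so far: 1 stop brighter. Shutter speed: 1/4 → 1/5 → 1/6 → 1/8.

1/8s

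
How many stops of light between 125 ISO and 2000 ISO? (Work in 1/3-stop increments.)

4 stops

125 → 160 → 200 → 250 → 320 → 400 → 500 → 640 → 800 → 1000 → 1250 → 1600 → 2000 — count the steps: 12 third-stops = 4 stops.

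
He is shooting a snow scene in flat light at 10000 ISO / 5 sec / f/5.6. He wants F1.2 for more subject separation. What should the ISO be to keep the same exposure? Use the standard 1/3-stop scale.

Aperture: f/5.6 → f/5 → f/4.5 → f/4 → f/3.5 → f/3.2 → f/2.8 → f/2.5 → f/2.2 → f/2 → f/1.8 → f/1.6 → f/1.4 → f/1.2 — 4 1/3 stops wider (brighter).
Need 4 1/3 stops darker from the ISO: 10000 → 8000 → 6400 → 5000 → 4000 → 3200 → 2500 → 2000 → 1600 → 1250 → 1000 → 800 → 640 → 500.

ISO 500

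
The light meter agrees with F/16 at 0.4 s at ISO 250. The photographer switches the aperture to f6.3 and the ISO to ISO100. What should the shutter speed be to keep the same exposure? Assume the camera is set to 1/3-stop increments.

Aperture: f/16 → f/14 → f/13 → f/11 → f/10 → f/9 → f/8 → f/7.1 → f/6.3 — 2 2/3 stops opened up (brighter).
ISO: 250 → 200 → 160 → 125 → 100 — 1 1/3 stops dropped (darker).
Net change so far: 1 1/3 stops brighter. Offset with the shutter speed: 0.4 → 0.3 → 1/4 → 1/5 → 1/6.

1/6s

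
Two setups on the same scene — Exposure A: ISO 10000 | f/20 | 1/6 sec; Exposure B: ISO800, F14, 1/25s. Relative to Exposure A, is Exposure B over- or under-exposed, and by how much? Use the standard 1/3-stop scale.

4 2/3 stops darker

Aperture: f/20 → f/18 → f/16 → f/14 — 1 stop larger aperture (brighter).
Shutter speed: 1/6 → 1/8 → 1/10 → 1/13 → 1/15 → 1/20 → 1/25 — 2 stops faster (darker).
ISO: 10000 → 8000 → 6400 → 5000 → 4000 → 3200 → 2500 → 2000 → 1600 → 1250 → 1000 → 800 — 3 2/3 stops lower (darker).
Net: +1 −2 −3 2/3 = −4 2/3 stops.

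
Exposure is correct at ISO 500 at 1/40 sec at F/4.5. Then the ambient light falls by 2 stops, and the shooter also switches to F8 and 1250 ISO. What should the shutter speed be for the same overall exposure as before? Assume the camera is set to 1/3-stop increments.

Scene light: 2 stops darker.
Aperture: f/4.5 → f/5 → f/5.6 → f/6.3 → f/7.1 → f/8 — 1 2/3 stops narrower (darker).
ISO: 500 → 640 → 800 → 1000 → 1250 — 1 1/3 stops higher (brighter).
Net so far: 2 1/3 stops darker. Shutter speed: 1/40 → 1/30 → 1/25 → 1/20 → 1/15 → 1/13 → 1/10 → 1/8.

1/8s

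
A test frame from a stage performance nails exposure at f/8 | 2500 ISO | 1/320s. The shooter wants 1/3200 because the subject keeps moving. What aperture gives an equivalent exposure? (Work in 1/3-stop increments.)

Shutter speed: 1/320 → 1/400 → 1/500 → 1/640 → 1/800 → 1/1000 → 1/1250 → 1/1600 → 1/2000 → 1/2500 → 1/3200 — 3 1/3 stops faster (darker).
Need 3 1/3 stops brighter from the aperture: f/8 → f/7.1 → f/6.3 → f/5.6 → f/5 → f/4.5 → f/4 → f/3.5 → f/3.2 → f/2.8 → f/2.5.

f/2.5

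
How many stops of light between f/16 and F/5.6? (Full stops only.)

3 stops

f/16 → f/11 → f/8 → f/5.6 — count the steps: 3 stops.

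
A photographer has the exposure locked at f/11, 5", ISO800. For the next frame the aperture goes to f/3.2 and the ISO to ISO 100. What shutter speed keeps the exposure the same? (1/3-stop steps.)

3.2 s

Aperture: f/11 → f/10 → f/9 → f/8 → f/7.1 → f/6.3 → f/5.6 → f/5 → f/4.5 → f/4 → f/3.5 → f/3.2 — 3 2/3 stops opened up (brighter).
ISO: 800 → 640 → 500 → 400 → 320 → 250 → 200 → 160 → 125 → 100 — 3 stops lower (darker).
Net change so far: 2/3 stop brighter. Offset with the shutter speed: 5 → 4 → 3.2.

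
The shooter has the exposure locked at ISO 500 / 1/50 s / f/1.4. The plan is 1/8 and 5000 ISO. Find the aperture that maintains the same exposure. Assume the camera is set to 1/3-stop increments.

f/11

Shutter speed: 1/50 → 1/40 → 1/30 → 1/25 → 1/20 → 1/15 → 1/13 → 1/10 → 1/8 — 2 2/3 stops slower (brighter).
ISO: 500 → 640 → 800 → 1000 → 1250 → 1600 → 2000 → 2500 → 3200 → 4000 → 5000 — 3 1/3 stops higher (brighter).
Net change so far: 6 stops brighter. Offset with the aperture: f/1.4 → f/1.6 → f/1.8 → f/2 → f/2.2 → f/2.5 → f/2.8 → f/3.2 → f/3.5 → f/4 → f/4.5 → f/5 → f/5.6 → f/6.3 → f/7.1 → f/8 → f/9 → f/10 → f/11.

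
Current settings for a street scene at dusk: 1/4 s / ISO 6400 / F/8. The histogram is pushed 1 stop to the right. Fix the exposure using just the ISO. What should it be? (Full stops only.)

ISO 3200

Overexposed by 1 stop → need 1 stop darker.
ISO: 6400 → 3200.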